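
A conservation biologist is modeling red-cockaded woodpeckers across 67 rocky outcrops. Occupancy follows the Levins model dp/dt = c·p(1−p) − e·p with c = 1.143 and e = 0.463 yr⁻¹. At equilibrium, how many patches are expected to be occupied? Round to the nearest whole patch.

p* = 1 − e/c = 1 − 0.463/1.143 = 0.5949.
Expected occupied patches = N × p* = 67 × 0.5949 = 39.86 ≈ 40.

40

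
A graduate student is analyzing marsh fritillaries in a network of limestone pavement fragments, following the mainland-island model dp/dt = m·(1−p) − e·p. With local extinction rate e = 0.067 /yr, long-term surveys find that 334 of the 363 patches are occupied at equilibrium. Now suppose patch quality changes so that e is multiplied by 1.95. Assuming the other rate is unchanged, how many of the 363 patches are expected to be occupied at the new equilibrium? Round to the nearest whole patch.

Observed p* = 334/363 = 0.92011.
Balance m(1−p*) = e·p* gives m = e·p*/(1−p*) = 0.067×0.92011/0.07989 = 0.77165.
New p* = m/(m+e) = 0.77165/(0.77165+0.13065) = 0.85520.
Expected occupied = 363 × 0.85520 = 310.44 ≈ 310.

310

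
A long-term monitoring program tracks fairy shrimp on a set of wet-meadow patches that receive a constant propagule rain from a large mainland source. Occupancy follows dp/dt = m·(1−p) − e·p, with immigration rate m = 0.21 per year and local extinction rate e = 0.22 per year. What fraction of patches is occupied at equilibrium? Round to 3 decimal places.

At equilibrium the propagule rain into empty patches balances local extinction: m(1−p*) = e·p*.
p* = m/(m+e) = 0.21/(0.21+0.22) = 0.21/0.4300 = 0.4884.

0.488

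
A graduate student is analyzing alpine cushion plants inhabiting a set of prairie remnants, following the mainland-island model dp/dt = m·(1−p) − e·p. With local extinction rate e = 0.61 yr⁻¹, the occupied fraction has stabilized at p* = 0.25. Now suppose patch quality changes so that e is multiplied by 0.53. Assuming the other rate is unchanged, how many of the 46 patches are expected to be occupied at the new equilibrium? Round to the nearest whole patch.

18

Balance m(1−p*) = e·p* gives m = e·p*/(1−p*) = 0.61×0.25000/0.75000 = 0.20333.
New p* = m/(m+e) = 0.20333/(0.20333+0.32330) = 0.38610.
Expected occupied = 46 × 0.38610 = 17.76 ≈ 18.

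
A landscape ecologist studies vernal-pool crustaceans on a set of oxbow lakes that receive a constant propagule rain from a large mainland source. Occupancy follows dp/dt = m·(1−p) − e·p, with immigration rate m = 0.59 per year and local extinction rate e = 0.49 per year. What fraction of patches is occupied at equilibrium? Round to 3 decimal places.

0.546

At equilibrium the propagule rain into empty patches balances local extinction: m(1−p*) = e·p*.
p* = m/(m+e) = 0.59/(0.59+0.49) = 0.59/1.0800 = 0.5463.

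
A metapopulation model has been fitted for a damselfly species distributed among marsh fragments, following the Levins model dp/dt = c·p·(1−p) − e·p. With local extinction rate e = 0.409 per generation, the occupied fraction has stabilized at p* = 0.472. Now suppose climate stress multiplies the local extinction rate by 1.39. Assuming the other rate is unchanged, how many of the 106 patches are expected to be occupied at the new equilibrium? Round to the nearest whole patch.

Balance c(1−p*) = e gives c = e/(1 − 0.47200) = 0.409/0.52800 = 0.77462.
New p* = 1 − e/c = 1 − 0.56851/0.77462 = 0.26608.
Expected occupied = 106 × 0.26608 = 28.20 ≈ 28.

28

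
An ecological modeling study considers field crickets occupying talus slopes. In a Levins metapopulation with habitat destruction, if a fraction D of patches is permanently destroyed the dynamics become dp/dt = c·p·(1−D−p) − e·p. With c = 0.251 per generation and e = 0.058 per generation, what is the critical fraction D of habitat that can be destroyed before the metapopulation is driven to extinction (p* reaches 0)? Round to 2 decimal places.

The nontrivial equilibrium is p* = (1−D) − e/c; extinction occurs when this hits zero.
So D_crit = 1 − e/c = 1 − 0.058/0.251 = 1 − 0.2311 = 0.7689.
This equals the undisturbed p*, a classic result of Lande's extension.

0.77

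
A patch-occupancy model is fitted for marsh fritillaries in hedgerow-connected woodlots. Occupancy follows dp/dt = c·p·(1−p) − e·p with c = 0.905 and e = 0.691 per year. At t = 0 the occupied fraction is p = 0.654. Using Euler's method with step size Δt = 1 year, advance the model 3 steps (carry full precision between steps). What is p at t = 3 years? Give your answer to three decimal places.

Update rule: p ← p + [c·p·(1−p) − e·p]·Δt with Δt = 1.
t = 1: p = 0.65400 + (-0.24713) = 0.40687
t = 2: p = 0.40687 + (-0.06275) = 0.34413
t = 3: p = 0.34413 + (-0.03353) = 0.31060

0.311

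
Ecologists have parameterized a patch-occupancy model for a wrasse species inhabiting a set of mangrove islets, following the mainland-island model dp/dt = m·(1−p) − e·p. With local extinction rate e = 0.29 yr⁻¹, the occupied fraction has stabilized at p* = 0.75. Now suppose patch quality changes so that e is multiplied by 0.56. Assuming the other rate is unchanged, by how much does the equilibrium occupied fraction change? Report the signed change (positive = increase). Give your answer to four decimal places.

0.0927

Balance m(1−p*) = e·p* gives m = e·p*/(1−p*) = 0.29×0.75000/0.25000 = 0.87000.
New p* = m/(m+e) = 0.87000/(0.87000+0.16240) = 0.84270.
Δp* = 0.84270 − 0.75000 = +0.09270.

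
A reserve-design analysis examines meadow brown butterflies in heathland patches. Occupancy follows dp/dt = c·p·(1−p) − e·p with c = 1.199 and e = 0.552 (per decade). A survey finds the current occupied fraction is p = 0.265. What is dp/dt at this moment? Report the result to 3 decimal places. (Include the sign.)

0.087

Colonization term: c·p·(1−p) = 1.199×0.265×0.7350 = 0.23354.
Extinction term: e·p = 0.14628.
dp/dt = 0.23354 − 0.14628 = 0.08726.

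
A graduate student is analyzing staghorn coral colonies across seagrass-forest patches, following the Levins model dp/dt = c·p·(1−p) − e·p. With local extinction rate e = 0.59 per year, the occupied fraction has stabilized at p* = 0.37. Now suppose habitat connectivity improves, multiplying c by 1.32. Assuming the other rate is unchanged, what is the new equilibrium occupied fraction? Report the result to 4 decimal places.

0.5227

Balance c(1−p*) = e gives c = e/(1 − 0.37000) = 0.59/0.63000 = 0.93651.
New p* = 1 − e/c = 1 − 0.59000/1.23619 = 0.52273.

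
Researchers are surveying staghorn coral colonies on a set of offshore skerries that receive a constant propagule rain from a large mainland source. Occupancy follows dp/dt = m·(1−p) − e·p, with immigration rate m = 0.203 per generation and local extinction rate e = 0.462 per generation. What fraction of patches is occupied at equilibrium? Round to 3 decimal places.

0.305

Setting dp/dt = 0: m − m·p* = e·p*, so m = (m+e)·p*.
p* = m/(m+e) = 0.203/(0.203+0.462) = 0.203/0.6650 = 0.3053.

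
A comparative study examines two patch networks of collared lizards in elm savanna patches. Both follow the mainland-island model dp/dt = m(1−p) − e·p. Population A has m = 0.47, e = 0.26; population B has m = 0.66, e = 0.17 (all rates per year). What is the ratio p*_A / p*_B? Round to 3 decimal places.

0.810

A: p*_A = m/(m+e) = 0.47/0.7300 = 0.6438.
B: p*_B = 0.66/0.8300 = 0.7952.
p*_A / p*_B = 0.6438/0.7952 = 0.8097.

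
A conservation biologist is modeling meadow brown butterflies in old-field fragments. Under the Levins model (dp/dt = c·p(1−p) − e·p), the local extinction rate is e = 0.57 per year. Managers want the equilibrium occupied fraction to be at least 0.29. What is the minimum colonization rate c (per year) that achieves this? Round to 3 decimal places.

p* = 1 − e/c ≥ 0.29 requires e/c ≤ 0.7100, i.e. c ≥ e/0.7100.
c_min = 0.57/0.7100 = 0.8028.

0.803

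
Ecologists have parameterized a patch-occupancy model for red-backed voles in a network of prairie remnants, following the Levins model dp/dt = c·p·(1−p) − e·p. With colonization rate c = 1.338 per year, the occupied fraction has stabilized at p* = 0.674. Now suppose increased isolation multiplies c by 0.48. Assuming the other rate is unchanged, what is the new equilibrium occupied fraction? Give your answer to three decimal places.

0.321

Balance c(1−p*) = e gives e = 1.338×(1 − 0.67400) = 0.43619.
New p* = 1 − e/c = 1 − 0.43619/0.64224 = 0.32083.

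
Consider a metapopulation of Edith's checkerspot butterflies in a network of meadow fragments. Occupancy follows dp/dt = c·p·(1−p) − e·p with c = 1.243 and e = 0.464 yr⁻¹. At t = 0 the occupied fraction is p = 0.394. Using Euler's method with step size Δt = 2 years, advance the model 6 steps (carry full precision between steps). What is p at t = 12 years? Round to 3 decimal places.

Update rule: p ← p + [c·p·(1−p) − e·p]·Δt with Δt = 2.
step 1: Δp = +0.22794, p = 0.62194
step 2: Δp = +0.00738, p = 0.62932
step 3: Δp = -0.00408, p = 0.62524
step 4: Δp = +0.00229, p = 0.62753
step 5: Δp = -0.00127, p = 0.62625
step 6: Δp = +0.00071, p = 0.62696

0.627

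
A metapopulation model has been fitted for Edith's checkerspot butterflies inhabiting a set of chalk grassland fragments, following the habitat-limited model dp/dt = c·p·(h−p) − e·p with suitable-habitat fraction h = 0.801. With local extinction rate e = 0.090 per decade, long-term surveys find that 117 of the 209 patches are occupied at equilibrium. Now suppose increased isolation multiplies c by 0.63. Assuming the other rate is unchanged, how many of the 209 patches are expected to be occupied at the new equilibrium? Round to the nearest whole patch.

Observed p* = 117/209 = 0.55981.
Balance c(h−p*) = e gives c = e/(0.801 − 0.55981) = 0.090/0.24119 = 0.37315.
New p* = 0.801 − e/c = 0.801 − 0.09000/0.23508 = 0.41815.
Expected occupied = 209 × 0.41815 = 87.39 ≈ 87.

87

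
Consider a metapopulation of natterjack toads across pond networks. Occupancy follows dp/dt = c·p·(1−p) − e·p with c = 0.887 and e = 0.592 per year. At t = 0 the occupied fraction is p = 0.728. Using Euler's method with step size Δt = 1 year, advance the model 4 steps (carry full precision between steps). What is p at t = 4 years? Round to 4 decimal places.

0.3665

Update rule: p ← p + [c·p·(1−p) − e·p]·Δt with Δt = 1.
  1  |  dp/dt·Δt = -0.255336  |  p_1 = 0.472664
  2  |  dp/dt·Δt = -0.058730  |  p_2 = 0.413934
  3  |  dp/dt·Δt = -0.029869  |  p_3 = 0.384065
  4  |  dp/dt·Δt = -0.017539  |  p_4 = 0.366526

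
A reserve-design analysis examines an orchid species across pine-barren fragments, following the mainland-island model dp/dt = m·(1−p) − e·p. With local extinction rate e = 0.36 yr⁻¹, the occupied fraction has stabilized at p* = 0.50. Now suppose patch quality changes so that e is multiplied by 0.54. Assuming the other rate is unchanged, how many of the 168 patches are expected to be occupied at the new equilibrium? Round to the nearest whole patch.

Balance m(1−p*) = e·p* gives m = e·p*/(1−p*) = 0.36×0.50000/0.50000 = 0.36000.
New p* = m/(m+e) = 0.36000/(0.36000+0.19440) = 0.64935.
Expected occupied = 168 × 0.64935 = 109.09 ≈ 109.

109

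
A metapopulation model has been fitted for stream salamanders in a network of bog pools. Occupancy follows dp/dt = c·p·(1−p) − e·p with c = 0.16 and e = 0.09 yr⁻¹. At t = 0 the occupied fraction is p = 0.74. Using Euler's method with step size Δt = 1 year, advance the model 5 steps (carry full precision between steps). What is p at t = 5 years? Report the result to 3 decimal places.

0.608

Update rule: p ← p + [c·p·(1−p) − e·p]·Δt with Δt = 1.
  1  |  dp/dt·Δt = -0.035816  |  p_1 = 0.704184
  2  |  dp/dt·Δt = -0.030047  |  p_2 = 0.674137
  3  |  dp/dt·Δt = -0.025524  |  p_3 = 0.648613
  4  |  dp/dt·Δt = -0.021909  |  p_4 = 0.626704
  5  |  dp/dt·Δt = -0.018972  |  p_5 = 0.607732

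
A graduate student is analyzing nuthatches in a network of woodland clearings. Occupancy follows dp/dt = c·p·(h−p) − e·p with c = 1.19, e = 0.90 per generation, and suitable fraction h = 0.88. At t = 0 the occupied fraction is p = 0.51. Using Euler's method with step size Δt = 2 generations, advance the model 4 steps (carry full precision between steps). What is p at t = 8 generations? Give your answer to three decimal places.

Update rule: p ← p + [c·p·(h−p) − e·p]·Δt with Δt = 2.
p: 0.51000 → 0.04111  (Δp = -0.46889)
p: 0.04111 → 0.04919  (Δp = +0.00808)
p: 0.04919 → 0.05791  (Δp = +0.00872)
p: 0.05791 → 0.06698  (Δp = +0.00907)

0.067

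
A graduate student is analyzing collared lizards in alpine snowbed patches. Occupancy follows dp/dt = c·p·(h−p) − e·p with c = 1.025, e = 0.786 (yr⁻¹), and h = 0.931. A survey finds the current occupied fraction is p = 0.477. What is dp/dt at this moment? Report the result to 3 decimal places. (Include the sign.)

-0.153

Colonization term: c·p·(h−p) = 1.025×0.477×0.4540 = 0.22197.
Extinction term: e·p = 0.37492.
dp/dt = 0.22197 − 0.37492 = -0.15295.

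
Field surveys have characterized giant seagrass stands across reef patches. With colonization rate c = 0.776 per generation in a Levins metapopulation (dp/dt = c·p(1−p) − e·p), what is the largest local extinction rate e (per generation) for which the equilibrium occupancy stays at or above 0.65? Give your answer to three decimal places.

1 − e/c ≥ 0.65 ⇒ e ≤ c(1 − 0.65) = 0.776 × 0.3500.
e_max = 0.2716.

0.272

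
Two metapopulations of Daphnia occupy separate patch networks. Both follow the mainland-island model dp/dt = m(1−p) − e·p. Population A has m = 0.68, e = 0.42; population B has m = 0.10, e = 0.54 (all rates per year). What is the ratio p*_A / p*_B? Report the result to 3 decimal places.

3.956

A: p*_A = m/(m+e) = 0.68/1.1000 = 0.6182.
B: p*_B = 0.10/0.6400 = 0.1562.
p*_A / p*_B = 0.6182/0.1562 = 3.9564.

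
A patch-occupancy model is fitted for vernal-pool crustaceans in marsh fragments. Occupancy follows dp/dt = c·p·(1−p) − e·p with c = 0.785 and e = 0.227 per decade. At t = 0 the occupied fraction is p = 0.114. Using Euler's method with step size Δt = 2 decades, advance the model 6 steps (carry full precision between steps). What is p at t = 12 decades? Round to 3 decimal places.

0.711

Update rule: p ← p + [c·p·(1−p) − e·p]·Δt with Δt = 2.
t = 2: p = 0.11400 + (+0.10682) = 0.22082
t = 4: p = 0.22082 + (+0.16988) = 0.39070
t = 6: p = 0.39070 + (+0.19637) = 0.58707
t = 8: p = 0.58707 + (+0.11407) = 0.70114
t = 10: p = 0.70114 + (+0.01067) = 0.71180
t = 12: p = 0.71180 + (-0.00109) = 0.71071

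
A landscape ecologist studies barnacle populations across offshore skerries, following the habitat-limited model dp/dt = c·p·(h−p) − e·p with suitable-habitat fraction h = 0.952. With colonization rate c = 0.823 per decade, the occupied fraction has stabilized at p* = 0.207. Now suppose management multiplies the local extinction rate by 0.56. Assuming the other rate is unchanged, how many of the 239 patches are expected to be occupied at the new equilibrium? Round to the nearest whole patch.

Balance c(h−p*) = e gives e = 0.823×(0.952 − 0.20700) = 0.61313.
New p* = 0.952 − e/c = 0.952 − 0.34335/0.82300 = 0.53481.
Expected occupied = 239 × 0.53481 = 127.82 ≈ 128.

128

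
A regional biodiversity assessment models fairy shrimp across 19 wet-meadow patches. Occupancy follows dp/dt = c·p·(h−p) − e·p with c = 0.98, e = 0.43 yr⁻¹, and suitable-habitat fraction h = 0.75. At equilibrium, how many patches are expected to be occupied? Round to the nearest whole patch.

p* = h − e/c = 0.75 − 0.4388 = 0.3112.
Expected occupied patches = N × p* = 19 × 0.3112 = 5.91 ≈ 6.

6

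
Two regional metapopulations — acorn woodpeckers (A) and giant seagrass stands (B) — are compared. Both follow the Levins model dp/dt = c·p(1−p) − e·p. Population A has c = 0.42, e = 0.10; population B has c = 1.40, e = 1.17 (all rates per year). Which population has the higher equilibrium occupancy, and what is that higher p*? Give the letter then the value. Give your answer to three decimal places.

A: p*_A = 1 − 0.10/0.42 = 0.7619.
B: p*_B = 1 − 1.17/1.40 = 0.1643.
A is higher at 0.7619.

A, 0.762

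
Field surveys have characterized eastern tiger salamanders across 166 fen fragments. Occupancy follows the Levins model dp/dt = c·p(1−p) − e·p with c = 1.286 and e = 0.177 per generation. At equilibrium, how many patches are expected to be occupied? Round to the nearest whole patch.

143

p* = 1 − e/c = 1 − 0.177/1.286 = 0.8624.
Expected occupied patches = N × p* = 166 × 0.8624 = 143.15 ≈ 143.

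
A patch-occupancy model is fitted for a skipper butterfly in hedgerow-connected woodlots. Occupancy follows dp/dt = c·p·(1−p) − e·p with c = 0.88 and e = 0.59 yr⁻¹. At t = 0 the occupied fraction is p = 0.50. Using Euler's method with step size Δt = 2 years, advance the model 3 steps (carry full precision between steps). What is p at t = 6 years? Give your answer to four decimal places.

0.3327

Update rule: p ← p + [c·p·(1−p) − e·p]·Δt with Δt = 2.
p: 0.50000 → 0.35000  (Δp = -0.15000)
p: 0.35000 → 0.33740  (Δp = -0.01260)
p: 0.33740 → 0.33274  (Δp = -0.00466)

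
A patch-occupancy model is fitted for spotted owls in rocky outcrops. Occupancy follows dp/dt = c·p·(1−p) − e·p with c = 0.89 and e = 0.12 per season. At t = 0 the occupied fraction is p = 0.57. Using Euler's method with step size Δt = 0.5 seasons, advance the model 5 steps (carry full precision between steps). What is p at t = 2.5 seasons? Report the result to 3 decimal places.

0.819

Update rule: p ← p + [c·p·(1−p) − e·p]·Δt with Δt = 0.5.
step 1: Δp = +0.07487, p = 0.64487
step 2: Δp = +0.06322, p = 0.70809
step 3: Δp = +0.04950, p = 0.75758
step 4: Δp = +0.03627, p = 0.79385
step 5: Δp = +0.02519, p = 0.81905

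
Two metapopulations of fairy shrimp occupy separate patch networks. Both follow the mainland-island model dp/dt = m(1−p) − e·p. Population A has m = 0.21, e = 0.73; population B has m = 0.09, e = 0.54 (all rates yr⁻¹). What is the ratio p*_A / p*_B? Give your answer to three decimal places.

1.564

A: p*_A = m/(m+e) = 0.21/0.9400 = 0.2234.
B: p*_B = 0.09/0.6300 = 0.1429.
p*_A / p*_B = 0.2234/0.1429 = 1.5638.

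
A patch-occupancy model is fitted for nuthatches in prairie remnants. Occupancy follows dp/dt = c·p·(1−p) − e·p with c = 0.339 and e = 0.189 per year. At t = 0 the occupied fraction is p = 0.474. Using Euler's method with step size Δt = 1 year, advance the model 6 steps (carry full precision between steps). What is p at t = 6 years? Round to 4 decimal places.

Update rule: p ← p + [c·p·(1−p) − e·p]·Δt with Δt = 1.
t = 1: p = 0.47400 + (-0.00507) = 0.46893
t = 2: p = 0.46893 + (-0.00421) = 0.46473
t = 3: p = 0.46473 + (-0.00351) = 0.46122
t = 4: p = 0.46122 + (-0.00293) = 0.45829
t = 5: p = 0.45829 + (-0.00246) = 0.45584
t = 6: p = 0.45584 + (-0.00206) = 0.45377

0.4538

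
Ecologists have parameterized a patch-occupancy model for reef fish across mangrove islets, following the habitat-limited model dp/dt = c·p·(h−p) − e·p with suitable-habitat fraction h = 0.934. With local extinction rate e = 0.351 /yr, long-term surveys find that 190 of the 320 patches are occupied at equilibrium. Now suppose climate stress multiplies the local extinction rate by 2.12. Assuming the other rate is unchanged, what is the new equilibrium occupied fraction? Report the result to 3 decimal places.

Observed p* = 190/320 = 0.59375.
Balance c(h−p*) = e gives c = e/(0.934 − 0.59375) = 0.351/0.34025 = 1.03159.
New p* = 0.934 − e/c = 0.934 − 0.74412/1.03159 = 0.21267.

0.213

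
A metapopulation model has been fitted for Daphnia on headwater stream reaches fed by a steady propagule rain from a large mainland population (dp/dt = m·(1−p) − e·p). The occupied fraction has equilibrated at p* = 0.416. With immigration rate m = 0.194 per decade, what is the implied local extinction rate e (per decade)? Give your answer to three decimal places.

At equilibrium m(1−p*) = e·p*, so e = m(1−p*)/p*.
e = 0.194 × 0.5840 / 0.416 = 0.2723.

0.272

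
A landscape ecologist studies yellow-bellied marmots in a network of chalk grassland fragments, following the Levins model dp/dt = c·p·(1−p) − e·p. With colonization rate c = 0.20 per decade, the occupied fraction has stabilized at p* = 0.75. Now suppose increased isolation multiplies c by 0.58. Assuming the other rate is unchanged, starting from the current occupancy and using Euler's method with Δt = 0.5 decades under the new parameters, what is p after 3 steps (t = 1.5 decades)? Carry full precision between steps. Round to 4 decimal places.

0.7276

Balance c(1−p*) = e gives e = 0.20×(1 − 0.75000) = 0.05000.
Starting from p₀ = 0.75000; update p ← p + (dp/dt)·Δt with the new parameters.
  1  |  dp/dt·Δt = -0.007875  |  p_1 = 0.742125
  2  |  dp/dt·Δt = -0.007453  |  p_2 = 0.734672
  3  |  dp/dt·Δt = -0.007061  |  p_3 = 0.727611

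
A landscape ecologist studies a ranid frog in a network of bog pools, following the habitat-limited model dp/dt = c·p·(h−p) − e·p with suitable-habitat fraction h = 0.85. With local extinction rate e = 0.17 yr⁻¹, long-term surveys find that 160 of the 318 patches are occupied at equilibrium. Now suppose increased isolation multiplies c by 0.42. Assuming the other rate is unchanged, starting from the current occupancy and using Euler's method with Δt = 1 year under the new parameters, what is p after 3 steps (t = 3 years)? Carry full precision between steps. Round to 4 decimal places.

0.3803

Observed p* = 160/318 = 0.50314.
Balance c(h−p*) = e gives c = e/(0.85 − 0.50314) = 0.17/0.34686 = 0.49012.
Starting from p₀ = 0.50314; update p ← p + (dp/dt)·Δt with the new parameters.
t = 1: p = 0.50314 + (-0.04961) = 0.45353
t = 2: p = 0.45353 + (-0.04009) = 0.41345
t = 3: p = 0.41345 + (-0.03313) = 0.38032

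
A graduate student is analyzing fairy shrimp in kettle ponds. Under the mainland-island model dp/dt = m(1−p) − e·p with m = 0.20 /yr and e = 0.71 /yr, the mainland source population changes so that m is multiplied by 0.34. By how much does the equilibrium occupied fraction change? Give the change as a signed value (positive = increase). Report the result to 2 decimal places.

Before: p* = 0.20/(0.20+0.71) = 0.2198.
After: m = 0.068, e = 0.71; p* = 0.068/0.7780 = 0.0874.
Δp* = 0.0874 − 0.2198 = -0.1324.

-0.13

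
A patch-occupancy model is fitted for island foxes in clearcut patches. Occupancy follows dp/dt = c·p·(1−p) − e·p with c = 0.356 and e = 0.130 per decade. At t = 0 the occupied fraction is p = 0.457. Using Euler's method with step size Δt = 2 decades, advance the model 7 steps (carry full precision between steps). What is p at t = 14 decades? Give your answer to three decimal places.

0.630

Update rule: p ← p + [c·p·(1−p) − e·p]·Δt with Δt = 2.
p: 0.45700 → 0.51486  (Δp = +0.05786)
p: 0.51486 → 0.55884  (Δp = +0.04398)
p: 0.55884 → 0.58908  (Δp = +0.03024)
p: 0.58908 → 0.60827  (Δp = +0.01919)
p: 0.60827 → 0.61977  (Δp = +0.01150)
p: 0.61977 → 0.62642  (Δp = +0.00665)
p: 0.62642 → 0.63017  (Δp = +0.00375)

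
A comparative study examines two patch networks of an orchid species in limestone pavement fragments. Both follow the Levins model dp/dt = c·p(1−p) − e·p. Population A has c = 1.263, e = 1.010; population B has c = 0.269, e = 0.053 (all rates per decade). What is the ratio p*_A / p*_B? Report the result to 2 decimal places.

0.25

A: p*_A = 1 − 1.010/1.263 = 0.2003.
B: p*_B = 1 − 0.053/0.269 = 0.8030.
p*_A / p*_B = 0.2003/0.8030 = 0.2495.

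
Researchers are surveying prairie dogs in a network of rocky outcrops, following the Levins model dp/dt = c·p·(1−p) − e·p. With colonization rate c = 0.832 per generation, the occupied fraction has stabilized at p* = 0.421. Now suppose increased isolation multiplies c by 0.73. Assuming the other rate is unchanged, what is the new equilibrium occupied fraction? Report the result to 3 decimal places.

Balance c(1−p*) = e gives e = 0.832×(1 − 0.42100) = 0.48173.
New p* = 1 − e/c = 1 − 0.48173/0.60736 = 0.20685.

0.207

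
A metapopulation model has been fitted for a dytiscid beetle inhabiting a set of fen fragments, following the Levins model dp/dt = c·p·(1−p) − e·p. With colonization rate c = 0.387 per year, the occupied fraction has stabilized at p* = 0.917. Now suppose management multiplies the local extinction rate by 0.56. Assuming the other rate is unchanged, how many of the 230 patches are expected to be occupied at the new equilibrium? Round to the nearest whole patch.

219

Balance c(1−p*) = e gives e = 0.387×(1 − 0.91700) = 0.03212.
New p* = 1 − e/c = 1 − 0.01799/0.38700 = 0.95351.
Expected occupied = 230 × 0.95351 = 219.31 ≈ 219.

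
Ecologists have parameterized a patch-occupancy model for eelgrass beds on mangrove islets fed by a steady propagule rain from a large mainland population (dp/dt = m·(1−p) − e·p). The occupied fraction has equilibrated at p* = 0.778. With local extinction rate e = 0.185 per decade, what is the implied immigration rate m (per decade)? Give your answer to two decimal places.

0.65

At equilibrium m(1−p*) = e·p*, so m = e·p*/(1−p*).
m = 0.185 × 0.778 / 0.2220 = 0.1439/0.2220 = 0.6483.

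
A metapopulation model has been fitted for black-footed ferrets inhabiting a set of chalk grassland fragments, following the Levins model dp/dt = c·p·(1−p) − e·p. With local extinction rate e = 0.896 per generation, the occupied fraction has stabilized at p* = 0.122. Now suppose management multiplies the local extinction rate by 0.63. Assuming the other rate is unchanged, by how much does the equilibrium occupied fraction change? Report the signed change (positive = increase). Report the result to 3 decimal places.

Balance c(1−p*) = e gives c = e/(1 − 0.12200) = 0.896/0.87800 = 1.02050.
New p* = 1 − e/c = 1 − 0.56448/1.02050 = 0.44686.
Δp* = 0.44686 − 0.12200 = +0.32486.

0.325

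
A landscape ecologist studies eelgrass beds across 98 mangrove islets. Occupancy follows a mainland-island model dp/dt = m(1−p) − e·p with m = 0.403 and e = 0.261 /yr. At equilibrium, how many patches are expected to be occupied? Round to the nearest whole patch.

59

p* = m/(m+e) = 0.403/0.6640 = 0.6069.
Expected occupied patches = N × p* = 98 × 0.6069 = 59.48 ≈ 59.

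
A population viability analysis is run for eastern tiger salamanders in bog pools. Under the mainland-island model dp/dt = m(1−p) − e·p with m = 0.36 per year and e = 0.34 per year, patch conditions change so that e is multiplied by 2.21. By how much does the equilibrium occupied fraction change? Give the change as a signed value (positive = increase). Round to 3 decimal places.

-0.190

Before: p* = 0.36/(0.36+0.34) = 0.5143.
After: m = 0.36, e = 0.7514; p* = 0.36/1.1114 = 0.3239.
Δp* = 0.3239 − 0.5143 = -0.1904.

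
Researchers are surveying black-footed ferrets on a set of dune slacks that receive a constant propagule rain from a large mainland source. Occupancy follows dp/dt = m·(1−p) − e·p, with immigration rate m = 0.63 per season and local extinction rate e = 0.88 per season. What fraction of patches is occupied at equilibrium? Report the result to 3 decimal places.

0.417

Setting dp/dt = 0: m − m·p* = e·p*, so m = (m+e)·p*.
p* = m/(m+e) = 0.63/(0.63+0.88) = 0.63/1.5100 = 0.4172.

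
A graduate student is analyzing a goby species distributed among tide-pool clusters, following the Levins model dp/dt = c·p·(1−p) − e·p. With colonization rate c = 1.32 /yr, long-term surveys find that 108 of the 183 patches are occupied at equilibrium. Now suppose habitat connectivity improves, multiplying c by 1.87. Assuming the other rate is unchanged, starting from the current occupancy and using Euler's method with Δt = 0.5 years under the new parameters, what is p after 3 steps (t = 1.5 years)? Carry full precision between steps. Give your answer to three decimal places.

0.781

Observed p* = 108/183 = 0.59016.
Balance c(1−p*) = e gives e = 1.32×(1 − 0.59016) = 0.54098.
Starting from p₀ = 0.59016; update p ← p + (dp/dt)·Δt with the new parameters.
step 1: Δp = +0.13888, p = 0.72905
step 2: Δp = +0.04660, p = 0.77565
step 3: Δp = +0.00497, p = 0.78061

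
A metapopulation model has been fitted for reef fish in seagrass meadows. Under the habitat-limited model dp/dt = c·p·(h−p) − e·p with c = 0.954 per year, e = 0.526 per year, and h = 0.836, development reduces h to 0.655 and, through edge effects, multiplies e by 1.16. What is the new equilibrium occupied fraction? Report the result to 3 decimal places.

0.015

Before: p* = h − e/c = 0.836 − 0.526/0.954 = 0.836 − 0.5514 = 0.2846.
After: c = 0.954, e = 0.61016, h = 0.655; p* = 0.655 − 0.61016/0.954 = 0.0154.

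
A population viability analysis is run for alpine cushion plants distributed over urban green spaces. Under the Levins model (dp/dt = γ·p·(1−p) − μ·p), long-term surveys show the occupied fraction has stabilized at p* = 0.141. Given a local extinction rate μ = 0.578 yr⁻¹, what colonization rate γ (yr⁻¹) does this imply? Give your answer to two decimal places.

At equilibrium γ(1−p*) = μ, so γ = μ/(1−p*).
γ = 0.578/(1 − 0.141) = 0.578/0.8590 = 0.6729.

0.67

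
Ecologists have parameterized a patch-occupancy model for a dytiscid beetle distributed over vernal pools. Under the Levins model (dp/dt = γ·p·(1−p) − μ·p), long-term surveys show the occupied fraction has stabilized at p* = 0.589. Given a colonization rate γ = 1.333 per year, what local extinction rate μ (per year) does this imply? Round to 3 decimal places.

At equilibrium γ(1−p*) = μ.
μ = 1.333 × (1 − 0.589) = 1.333 × 0.4110 = 0.5479.

0.548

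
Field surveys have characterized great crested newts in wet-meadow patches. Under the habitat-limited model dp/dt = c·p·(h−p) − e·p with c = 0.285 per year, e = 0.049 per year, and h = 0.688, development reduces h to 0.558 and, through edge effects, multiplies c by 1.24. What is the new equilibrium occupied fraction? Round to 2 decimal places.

0.42

Before: p* = h − e/c = 0.688 − 0.049/0.285 = 0.688 − 0.1719 = 0.5161.
After: c = 0.3534, e = 0.049, h = 0.558; p* = 0.558 − 0.049/0.3534 = 0.4193.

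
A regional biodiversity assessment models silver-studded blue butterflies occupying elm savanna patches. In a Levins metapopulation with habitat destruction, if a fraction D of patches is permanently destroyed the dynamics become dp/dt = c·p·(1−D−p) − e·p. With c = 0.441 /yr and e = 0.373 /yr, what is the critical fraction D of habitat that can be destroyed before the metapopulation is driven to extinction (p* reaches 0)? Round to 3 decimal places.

The nontrivial equilibrium is p* = (1−D) − e/c; extinction occurs when this hits zero.
So D_crit = 1 − e/c = 1 − 0.373/0.441 = 1 − 0.8458 = 0.1542.
This equals the undisturbed p*, a classic result of Lande's extension.

0.154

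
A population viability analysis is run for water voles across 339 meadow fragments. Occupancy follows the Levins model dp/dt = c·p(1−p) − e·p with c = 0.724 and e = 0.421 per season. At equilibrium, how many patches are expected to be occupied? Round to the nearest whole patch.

142

p* = 1 − e/c = 1 − 0.421/0.724 = 0.4185.
Expected occupied patches = N × p* = 339 × 0.4185 = 141.87 ≈ 142.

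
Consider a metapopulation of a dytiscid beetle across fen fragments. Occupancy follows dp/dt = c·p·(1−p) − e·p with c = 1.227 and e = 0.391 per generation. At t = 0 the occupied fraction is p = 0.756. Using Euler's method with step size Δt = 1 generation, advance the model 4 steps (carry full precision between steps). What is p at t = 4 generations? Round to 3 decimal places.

0.681

Update rule: p ← p + [c·p·(1−p) − e·p]·Δt with Δt = 1.
p: 0.75600 → 0.68674  (Δp = -0.06926)
p: 0.68674 → 0.68219  (Δp = -0.00455)
p: 0.68219 → 0.68148  (Δp = -0.00071)
p: 0.68148 → 0.68136  (Δp = -0.00012)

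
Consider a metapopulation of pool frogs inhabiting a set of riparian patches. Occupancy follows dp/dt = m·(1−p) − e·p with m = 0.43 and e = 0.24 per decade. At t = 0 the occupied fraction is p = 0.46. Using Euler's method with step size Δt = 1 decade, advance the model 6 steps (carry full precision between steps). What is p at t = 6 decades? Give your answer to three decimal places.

Update rule: p ← p + [m·(1−p) − e·p]·Δt with Δt = 1.
p: 0.46000 → 0.58180  (Δp = +0.12180)
p: 0.58180 → 0.62199  (Δp = +0.04019)
p: 0.62199 → 0.63526  (Δp = +0.01326)
p: 0.63526 → 0.63964  (Δp = +0.00438)
p: 0.63964 → 0.64108  (Δp = +0.00144)
p: 0.64108 → 0.64156  (Δp = +0.00048)

0.642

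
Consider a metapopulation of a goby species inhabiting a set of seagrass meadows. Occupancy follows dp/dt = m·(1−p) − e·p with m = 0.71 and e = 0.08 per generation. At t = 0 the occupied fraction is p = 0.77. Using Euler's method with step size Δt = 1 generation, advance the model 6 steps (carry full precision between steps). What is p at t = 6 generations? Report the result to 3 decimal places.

0.899

Update rule: p ← p + [m·(1−p) − e·p]·Δt with Δt = 1.
t = 1: p = 0.77000 + (+0.10170) = 0.87170
t = 2: p = 0.87170 + (+0.02136) = 0.89306
t = 3: p = 0.89306 + (+0.00448) = 0.89754
t = 4: p = 0.89754 + (+0.00094) = 0.89848
t = 5: p = 0.89848 + (+0.00020) = 0.89868
t = 6: p = 0.89868 + (+0.00004) = 0.89872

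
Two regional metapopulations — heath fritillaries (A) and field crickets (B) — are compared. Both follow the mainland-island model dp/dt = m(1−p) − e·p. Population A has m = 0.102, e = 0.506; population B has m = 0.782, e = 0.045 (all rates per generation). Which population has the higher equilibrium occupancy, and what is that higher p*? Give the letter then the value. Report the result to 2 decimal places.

A: p*_A = m/(m+e) = 0.102/0.6080 = 0.1678.
B: p*_B = 0.782/0.8270 = 0.9456.
B is higher at 0.9456.

B, 0.95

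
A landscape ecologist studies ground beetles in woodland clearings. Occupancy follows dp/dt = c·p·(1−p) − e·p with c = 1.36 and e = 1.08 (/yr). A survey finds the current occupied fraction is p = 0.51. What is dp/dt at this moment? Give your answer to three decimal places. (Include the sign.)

Colonization term: c·p·(1−p) = 1.36×0.51×0.4900 = 0.33986.
Extinction term: e·p = 0.55080.
dp/dt = 0.33986 − 0.55080 = -0.21094.

-0.211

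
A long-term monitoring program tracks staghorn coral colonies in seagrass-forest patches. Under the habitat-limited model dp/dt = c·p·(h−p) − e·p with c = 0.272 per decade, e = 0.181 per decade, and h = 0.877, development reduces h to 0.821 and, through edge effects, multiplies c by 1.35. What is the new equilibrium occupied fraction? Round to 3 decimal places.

0.328

Before: p* = h − e/c = 0.877 − 0.181/0.272 = 0.877 − 0.6654 = 0.2116.
After: c = 0.3672, e = 0.181, h = 0.821; p* = 0.821 − 0.181/0.3672 = 0.3281.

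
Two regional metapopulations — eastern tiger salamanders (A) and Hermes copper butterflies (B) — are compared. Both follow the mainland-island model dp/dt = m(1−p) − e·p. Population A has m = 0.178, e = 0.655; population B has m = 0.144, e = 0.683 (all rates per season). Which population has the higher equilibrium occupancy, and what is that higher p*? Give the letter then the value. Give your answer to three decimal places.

A, 0.214

A: p*_A = m/(m+e) = 0.178/0.8330 = 0.2137.
B: p*_B = 0.144/0.8270 = 0.1741.
A is higher at 0.2137.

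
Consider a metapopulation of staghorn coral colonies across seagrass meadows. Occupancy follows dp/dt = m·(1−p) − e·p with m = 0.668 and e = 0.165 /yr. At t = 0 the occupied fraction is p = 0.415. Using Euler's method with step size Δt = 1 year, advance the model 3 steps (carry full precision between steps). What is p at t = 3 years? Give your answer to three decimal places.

Update rule: p ← p + [m·(1−p) − e·p]·Δt with Δt = 1.
step 1: Δp = +0.32231, p = 0.73730
step 2: Δp = +0.05382, p = 0.79113
step 3: Δp = +0.00899, p = 0.80012

0.800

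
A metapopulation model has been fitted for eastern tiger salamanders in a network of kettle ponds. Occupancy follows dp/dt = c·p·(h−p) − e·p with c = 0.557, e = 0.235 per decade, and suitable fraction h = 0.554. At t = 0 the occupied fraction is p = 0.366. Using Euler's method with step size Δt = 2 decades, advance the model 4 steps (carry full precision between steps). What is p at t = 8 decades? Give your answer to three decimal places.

0.188

Update rule: p ← p + [c·p·(h−p) − e·p]·Δt with Δt = 2.
p: 0.36600 → 0.27063  (Δp = -0.09537)
p: 0.27063 → 0.22887  (Δp = -0.04177)
p: 0.22887 → 0.20419  (Δp = -0.02467)
p: 0.20419 → 0.18779  (Δp = -0.01640)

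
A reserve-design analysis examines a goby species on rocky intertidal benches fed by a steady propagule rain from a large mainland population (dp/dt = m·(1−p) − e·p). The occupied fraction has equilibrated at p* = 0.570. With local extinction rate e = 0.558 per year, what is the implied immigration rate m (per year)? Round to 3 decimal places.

At equilibrium m(1−p*) = e·p*, so m = e·p*/(1−p*).
m = 0.558 × 0.570 / 0.4300 = 0.3181/0.4300 = 0.7397.

0.740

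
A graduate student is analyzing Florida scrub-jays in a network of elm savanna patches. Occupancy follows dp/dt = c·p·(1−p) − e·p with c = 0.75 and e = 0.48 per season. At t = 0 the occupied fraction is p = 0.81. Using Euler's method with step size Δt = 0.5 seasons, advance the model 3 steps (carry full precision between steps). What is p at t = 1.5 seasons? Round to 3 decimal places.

0.542

Update rule: p ← p + [c·p·(1−p) − e·p]·Δt with Δt = 0.5.
  1  |  dp/dt·Δt = -0.136688  |  p_1 = 0.673312
  2  |  dp/dt·Δt = -0.079109  |  p_2 = 0.594204
  3  |  dp/dt·Δt = -0.052187  |  p_3 = 0.542017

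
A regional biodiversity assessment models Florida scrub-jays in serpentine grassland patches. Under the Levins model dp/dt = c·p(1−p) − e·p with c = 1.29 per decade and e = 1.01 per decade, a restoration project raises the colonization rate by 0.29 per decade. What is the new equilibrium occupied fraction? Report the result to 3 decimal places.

0.361

Before: p* = 1 − 1.01/1.29 = 0.2171.
After the change, c = 1.58, e = 1.01, so p* = 1 − 1.01/1.58 = 0.3608.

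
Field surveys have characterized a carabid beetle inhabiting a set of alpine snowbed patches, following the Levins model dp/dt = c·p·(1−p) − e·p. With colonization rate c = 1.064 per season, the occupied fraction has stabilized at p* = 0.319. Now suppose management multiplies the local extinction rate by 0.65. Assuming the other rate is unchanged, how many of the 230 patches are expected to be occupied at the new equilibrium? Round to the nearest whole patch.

128

Balance c(1−p*) = e gives e = 1.064×(1 − 0.31900) = 0.72458.
New p* = 1 − e/c = 1 − 0.47098/1.06400 = 0.55735.
Expected occupied = 230 × 0.55735 = 128.19 ≈ 128.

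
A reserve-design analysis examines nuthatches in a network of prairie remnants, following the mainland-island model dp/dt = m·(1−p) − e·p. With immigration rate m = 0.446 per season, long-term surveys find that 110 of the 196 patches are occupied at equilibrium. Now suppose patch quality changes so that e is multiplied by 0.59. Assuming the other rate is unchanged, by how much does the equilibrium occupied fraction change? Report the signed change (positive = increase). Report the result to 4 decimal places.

Observed p* = 110/196 = 0.56122.
Balance m(1−p*) = e·p* gives e = m(1−p*)/p* = 0.446×0.43878/0.56122 = 0.34870.
New p* = m/(m+e) = 0.44600/(0.44600+0.20573) = 0.68433.
Δp* = 0.68433 − 0.56122 = +0.12311.

0.1231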